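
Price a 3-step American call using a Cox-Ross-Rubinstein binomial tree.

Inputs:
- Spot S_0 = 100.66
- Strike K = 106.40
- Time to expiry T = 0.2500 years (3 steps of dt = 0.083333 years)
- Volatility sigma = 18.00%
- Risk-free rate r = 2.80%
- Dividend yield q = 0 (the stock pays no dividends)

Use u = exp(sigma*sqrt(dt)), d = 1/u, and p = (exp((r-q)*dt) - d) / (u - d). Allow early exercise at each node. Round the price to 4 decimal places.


dt = T/N = 0.083333
u = exp(sigma*sqrt(dt)) = 1.053335; d = 1/u = 0.949365
p = (exp((r-q)*dt) - d) / (u - d) = 0.509481
Discount per step: exp(-r*dt) = 0.997669
Stock lattice S(k, i) with i counting down-moves:
  k=0: S(0,0) = 100.6600
  k=1: S(1,0) = 106.0287; S(1,1) = 95.5631
  k=2: S(2,0) = 111.6838; S(2,1) = 100.6600; S(2,2) = 90.7243
  k=3: S(3,0) = 117.6405; S(3,1) = 106.0287; S(3,2) = 95.5631; S(3,3) = 86.1305
Terminal payoffs V(N, i) = max(S_T - K, 0):
  V(3,0) = 11.240466; V(3,1) = 0.000000; V(3,2) = 0.000000; V(3,3) = 0.000000
Backward induction: V(k, i) = exp(-r*dt) * [p * V(k+1, i) + (1-p) * V(k+1, i+1)]; then take max(V_cont, immediate exercise) for American.
  V(2,0) = exp(-r*dt) * [p*11.240466 + (1-p)*0.000000] = 5.713459; exercise = 5.283787; V(2,0) = max -> 5.713459
  V(2,1) = exp(-r*dt) * [p*0.000000 + (1-p)*0.000000] = 0.000000; exercise = 0.000000; V(2,1) = max -> 0.000000
  V(2,2) = exp(-r*dt) * [p*0.000000 + (1-p)*0.000000] = 0.000000; exercise = 0.000000; V(2,2) = max -> 0.000000
  V(1,0) = exp(-r*dt) * [p*5.713459 + (1-p)*0.000000] = 2.904115; exercise = 0.000000; V(1,0) = max -> 2.904115
  V(1,1) = exp(-r*dt) * [p*0.000000 + (1-p)*0.000000] = 0.000000; exercise = 0.000000; V(1,1) = max -> 0.000000
  V(0,0) = exp(-r*dt) * [p*2.904115 + (1-p)*0.000000] = 1.476144; exercise = 0.000000; V(0,0) = max -> 1.476144

Answer: Price = V(0,0) = 1.4761


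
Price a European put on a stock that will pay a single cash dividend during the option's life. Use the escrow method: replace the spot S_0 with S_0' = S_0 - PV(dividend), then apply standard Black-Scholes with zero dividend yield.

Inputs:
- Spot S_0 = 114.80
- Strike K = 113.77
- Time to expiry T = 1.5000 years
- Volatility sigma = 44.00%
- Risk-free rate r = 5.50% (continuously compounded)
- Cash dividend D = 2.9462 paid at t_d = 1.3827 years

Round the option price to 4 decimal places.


Answer: Price = 19.5499

Derivation:
PV(D) = D * exp(-r * t_d) = 2.9462 * 0.92677126 = 2.73045348
S_0' = S_0 - PV(D) = 114.8000 - 2.73045348 = 112.06954652
d1 = (ln(S_0'/K) + (r + sigma^2/2)*T) / (sigma*sqrt(T)) = 0.39459195
d2 = d1 - sigma*sqrt(T) = -0.14429580
exp(-rT) = 0.92081144
N(-d1) = 0.34657203; N(-d2) = 0.55736655
P = K * exp(-rT) * N(-d2) - S_0' * N(-d1) = 113.7700 * 0.92081144 * 0.55736655 - 112.06954652 * 0.34657203 = 19.5499


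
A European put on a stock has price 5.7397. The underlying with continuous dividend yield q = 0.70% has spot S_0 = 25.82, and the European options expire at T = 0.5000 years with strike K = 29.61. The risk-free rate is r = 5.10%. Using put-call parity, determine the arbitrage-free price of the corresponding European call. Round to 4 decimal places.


Answer: Call price = 2.6050

Derivation:
Put-call parity: C - P = S_0 * exp(-qT) - K * exp(-rT).
S_0 * exp(-qT) = 25.8200 * 0.99650612 = 25.72978796
K * exp(-rT) = 29.6100 * 0.97482238 = 28.86449064
C = P + S*exp(-qT) - K*exp(-rT)
C = 5.7397 + 25.72978796 - 28.86449064 = 2.6050


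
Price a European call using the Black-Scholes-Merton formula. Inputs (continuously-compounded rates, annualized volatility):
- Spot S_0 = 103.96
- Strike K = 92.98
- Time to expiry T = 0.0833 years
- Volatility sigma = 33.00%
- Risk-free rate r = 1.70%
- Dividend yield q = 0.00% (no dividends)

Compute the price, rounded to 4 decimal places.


d1 = (ln(S/K) + (r - q + 0.5*sigma^2) * T) / (sigma * sqrt(T)) = 1.23444941
d2 = d1 - sigma * sqrt(T) = 1.13920567
exp(-rT) = 0.99858490; exp(-qT) = 1.00000000
C = S_0 * exp(-qT) * N(d1) - K * exp(-rT) * N(d2)
N(d1) = 0.89148226; N(d2) = 0.87269131
C = 103.9600 * 1.00000000 * 0.89148226 - 92.9800 * 0.99858490 * 0.87269131 = 11.6505

Answer: Price = 11.6505


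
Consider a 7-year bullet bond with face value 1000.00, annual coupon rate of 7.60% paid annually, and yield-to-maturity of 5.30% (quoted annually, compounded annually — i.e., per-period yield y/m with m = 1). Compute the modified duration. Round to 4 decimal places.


Answer: Modified duration = 5.4772

Derivation:
Coupon per period c = face * coupon_rate / m = 76.000000
Periods per year m = 1; per-period yield y/m = 0.053000
Number of cashflows N = 7
Cashflows (t years, CF_t, discount factor 1/(1+y/m)^(m*t), PV):
  t = 1.0000: CF_t = 76.000000, DF = 0.949668, PV = 72.174739
  t = 2.0000: CF_t = 76.000000, DF = 0.901869, PV = 68.542012
  t = 3.0000: CF_t = 76.000000, DF = 0.856475, PV = 65.092129
  t = 4.0000: CF_t = 76.000000, DF = 0.813367, PV = 61.815887
  t = 5.0000: CF_t = 76.000000, DF = 0.772428, PV = 58.704546
  t = 6.0000: CF_t = 76.000000, DF = 0.733550, PV = 55.749807
  t = 7.0000: CF_t = 1076.000000, DF = 0.696629, PV = 749.572548
Price P = sum_t PV_t = 1131.651669
First compute Macaulay numerator sum_t t * PV_t:
  t * PV_t at t = 1.0000: 72.174739
  t * PV_t at t = 2.0000: 137.084024
  t * PV_t at t = 3.0000: 195.276388
  t * PV_t at t = 4.0000: 247.263549
  t * PV_t at t = 5.0000: 293.522732
  t * PV_t at t = 6.0000: 334.498840
  t * PV_t at t = 7.0000: 5247.007839
Macaulay duration D = 6526.828111 / 1131.651669 = 5.767524
Modified duration = D / (1 + y/m) = 5.767524 / (1 + 0.053000) = 5.477231


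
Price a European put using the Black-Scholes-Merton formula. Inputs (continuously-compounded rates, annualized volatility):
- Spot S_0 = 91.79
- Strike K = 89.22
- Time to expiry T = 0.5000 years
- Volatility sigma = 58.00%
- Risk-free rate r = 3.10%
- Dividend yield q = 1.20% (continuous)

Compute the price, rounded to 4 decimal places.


Answer: Price = 12.9134

Derivation:
d1 = (ln(S/K) + (r - q + 0.5*sigma^2) * T) / (sigma * sqrt(T)) = 0.29746795
d2 = d1 - sigma * sqrt(T) = -0.11265399
exp(-rT) = 0.98461951; exp(-qT) = 0.99401796
P = K * exp(-rT) * N(-d2) - S_0 * exp(-qT) * N(-d1)
N(-d1) = 0.38305464; N(-d2) = 0.54484756
P = 89.2200 * 0.98461951 * 0.54484756 - 91.7900 * 0.99401796 * 0.38305464 = 12.9134


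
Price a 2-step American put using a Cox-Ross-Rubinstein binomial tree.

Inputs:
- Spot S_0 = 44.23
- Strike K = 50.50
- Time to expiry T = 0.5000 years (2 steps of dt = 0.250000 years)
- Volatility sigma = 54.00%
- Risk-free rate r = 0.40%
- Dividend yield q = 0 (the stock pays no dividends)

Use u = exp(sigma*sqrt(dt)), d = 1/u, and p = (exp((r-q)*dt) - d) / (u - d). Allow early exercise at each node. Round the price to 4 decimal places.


Answer: Price = V(0,0) = 10.9883

Derivation:
dt = T/N = 0.250000
u = exp(sigma*sqrt(dt)) = 1.309964; d = 1/u = 0.763379
p = (exp((r-q)*dt) - d) / (u - d) = 0.434738
Discount per step: exp(-r*dt) = 0.999000
Stock lattice S(k, i) with i counting down-moves:
  k=0: S(0,0) = 44.2300
  k=1: S(1,0) = 57.9397; S(1,1) = 33.7643
  k=2: S(2,0) = 75.8990; S(2,1) = 44.2300; S(2,2) = 25.7750
Terminal payoffs V(N, i) = max(K - S_T, 0):
  V(2,0) = 0.000000; V(2,1) = 6.270000; V(2,2) = 24.725045
Backward induction: V(k, i) = exp(-r*dt) * [p * V(k+1, i) + (1-p) * V(k+1, i+1)]; then take max(V_cont, immediate exercise) for American.
  V(1,0) = exp(-r*dt) * [p*0.000000 + (1-p)*6.270000] = 3.540653; exercise = 0.000000; V(1,0) = max -> 3.540653
  V(1,1) = exp(-r*dt) * [p*6.270000 + (1-p)*24.725045] = 16.685250; exercise = 16.735725; V(1,1) = max -> 16.735725
  V(0,0) = exp(-r*dt) * [p*3.540653 + (1-p)*16.735725] = 10.988338; exercise = 6.270000; V(0,0) = max -> 10.988338


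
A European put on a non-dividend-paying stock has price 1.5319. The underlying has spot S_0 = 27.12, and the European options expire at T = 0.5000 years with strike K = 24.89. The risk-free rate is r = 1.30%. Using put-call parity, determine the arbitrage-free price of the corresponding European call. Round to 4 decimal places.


Put-call parity: C - P = S_0 * exp(-qT) - K * exp(-rT).
S_0 * exp(-qT) = 27.1200 * 1.00000000 = 27.12000000
K * exp(-rT) = 24.8900 * 0.99352108 = 24.72873966
C = P + S*exp(-qT) - K*exp(-rT)
C = 1.5319 + 27.12000000 - 24.72873966 = 3.9232

Answer: Call price = 3.9232


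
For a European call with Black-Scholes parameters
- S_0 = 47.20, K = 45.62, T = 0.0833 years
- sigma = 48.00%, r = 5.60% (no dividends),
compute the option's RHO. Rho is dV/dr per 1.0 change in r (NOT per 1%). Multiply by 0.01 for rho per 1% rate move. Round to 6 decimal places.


Answer: Rho = 2.206055

Derivation:
d1 = 0.3487072965; d2 = 0.2101709475
phi(d1) = 0.3754098477; exp(-qT) = 1.0000000000; exp(-rT) = 0.9953460633
N(d2) = 0.5832328732
Rho = K*T*exp(-rT)*N(d2) = 45.6200 * 0.0833 * 0.9953460633 * 0.5832328732 = 2.206055


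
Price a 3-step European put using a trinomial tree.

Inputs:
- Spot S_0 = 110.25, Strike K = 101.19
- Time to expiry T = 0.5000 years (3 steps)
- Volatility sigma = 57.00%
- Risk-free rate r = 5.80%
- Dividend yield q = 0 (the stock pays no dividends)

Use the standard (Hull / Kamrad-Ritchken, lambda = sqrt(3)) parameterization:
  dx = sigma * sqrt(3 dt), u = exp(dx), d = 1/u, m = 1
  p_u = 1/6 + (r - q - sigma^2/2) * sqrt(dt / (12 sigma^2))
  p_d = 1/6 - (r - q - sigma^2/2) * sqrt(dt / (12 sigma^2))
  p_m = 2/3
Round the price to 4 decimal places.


dt = T/N = 0.166667; dx = sigma*sqrt(3*dt) = 0.403051
u = exp(dx) = 1.496383; d = 1/u = 0.668278
p_u = 0.145071, p_m = 0.666667, p_d = 0.188262
Discount per step: exp(-r*dt) = 0.990380
Stock lattice S(k, j) with j the centered position index:
  k=0: S(0,+0) = 110.2500
  k=1: S(1,-1) = 73.6777; S(1,+0) = 110.2500; S(1,+1) = 164.9762
  k=2: S(2,-2) = 49.2372; S(2,-1) = 73.6777; S(2,+0) = 110.2500; S(2,+1) = 164.9762; S(2,+2) = 246.8676
  k=3: S(3,-3) = 32.9041; S(3,-2) = 49.2372; S(3,-1) = 73.6777; S(3,+0) = 110.2500; S(3,+1) = 164.9762; S(3,+2) = 246.8676; S(3,+3) = 369.4085
Terminal payoffs V(N, j) = max(K - S_T, 0):
  V(3,-3) = 68.285879; V(3,-2) = 51.952832; V(3,-1) = 27.512339; V(3,+0) = 0.000000; V(3,+1) = 0.000000; V(3,+2) = 0.000000; V(3,+3) = 0.000000
Backward induction: V(k, j) = exp(-r*dt) * [p_u * V(k+1, j+1) + p_m * V(k+1, j) + p_d * V(k+1, j-1)]
  V(2,-2) = exp(-r*dt) * [p_u*27.512339 + p_m*51.952832 + p_d*68.285879] = 50.986861
  V(2,-1) = exp(-r*dt) * [p_u*0.000000 + p_m*27.512339 + p_d*51.952832] = 27.851783
  V(2,+0) = exp(-r*dt) * [p_u*0.000000 + p_m*0.000000 + p_d*27.512339] = 5.129710
  V(2,+1) = exp(-r*dt) * [p_u*0.000000 + p_m*0.000000 + p_d*0.000000] = 0.000000
  V(2,+2) = exp(-r*dt) * [p_u*0.000000 + p_m*0.000000 + p_d*0.000000] = 0.000000
  V(1,-1) = exp(-r*dt) * [p_u*5.129710 + p_m*27.851783 + p_d*50.986861] = 28.632809
  V(1,+0) = exp(-r*dt) * [p_u*0.000000 + p_m*5.129710 + p_d*27.851783] = 8.579908
  V(1,+1) = exp(-r*dt) * [p_u*0.000000 + p_m*0.000000 + p_d*5.129710] = 0.956441
  V(0,+0) = exp(-r*dt) * [p_u*0.956441 + p_m*8.579908 + p_d*28.632809] = 11.140953

Answer: Price = V(0,0) = 11.1410


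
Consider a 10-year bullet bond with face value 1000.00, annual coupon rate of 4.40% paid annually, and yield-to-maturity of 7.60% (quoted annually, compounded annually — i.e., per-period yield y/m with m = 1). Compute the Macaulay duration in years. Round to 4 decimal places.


Coupon per period c = face * coupon_rate / m = 44.000000
Periods per year m = 1; per-period yield y/m = 0.076000
Number of cashflows N = 10
Cashflows (t years, CF_t, discount factor 1/(1+y/m)^(m*t), PV):
  t = 1.0000: CF_t = 44.000000, DF = 0.929368, PV = 40.892193
  t = 2.0000: CF_t = 44.000000, DF = 0.863725, PV = 38.003897
  t = 3.0000: CF_t = 44.000000, DF = 0.802718, PV = 35.319607
  t = 4.0000: CF_t = 44.000000, DF = 0.746021, PV = 32.824914
  t = 5.0000: CF_t = 44.000000, DF = 0.693328, PV = 30.506425
  t = 6.0000: CF_t = 44.000000, DF = 0.644357, PV = 28.351696
  t = 7.0000: CF_t = 44.000000, DF = 0.598845, PV = 26.349160
  t = 8.0000: CF_t = 44.000000, DF = 0.556547, PV = 24.488067
  t = 9.0000: CF_t = 44.000000, DF = 0.517237, PV = 22.758427
  t = 10.0000: CF_t = 1044.000000, DF = 0.480704, PV = 501.854457
Price P = sum_t PV_t = 781.348843
Macaulay numerator sum_t t * PV_t:
  t * PV_t at t = 1.0000: 40.892193
  t * PV_t at t = 2.0000: 76.007794
  t * PV_t at t = 3.0000: 105.958821
  t * PV_t at t = 4.0000: 131.299654
  t * PV_t at t = 5.0000: 152.532126
  t * PV_t at t = 6.0000: 170.110178
  t * PV_t at t = 7.0000: 184.444121
  t * PV_t at t = 8.0000: 195.904536
  t * PV_t at t = 9.0000: 204.825840
  t * PV_t at t = 10.0000: 5018.544568
Macaulay duration D = (sum_t t * PV_t) / P = 6280.519833 / 781.348843 = 8.038048

Answer: Macaulay duration = 8.0380 years


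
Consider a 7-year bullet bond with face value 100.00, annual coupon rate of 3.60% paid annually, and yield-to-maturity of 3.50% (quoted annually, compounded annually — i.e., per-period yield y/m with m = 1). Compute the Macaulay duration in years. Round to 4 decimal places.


Answer: Macaulay duration = 6.3136 years

Derivation:
Coupon per period c = face * coupon_rate / m = 3.600000
Periods per year m = 1; per-period yield y/m = 0.035000
Number of cashflows N = 7
Cashflows (t years, CF_t, discount factor 1/(1+y/m)^(m*t), PV):
  t = 1.0000: CF_t = 3.600000, DF = 0.966184, PV = 3.478261
  t = 2.0000: CF_t = 3.600000, DF = 0.933511, PV = 3.360639
  t = 3.0000: CF_t = 3.600000, DF = 0.901943, PV = 3.246994
  t = 4.0000: CF_t = 3.600000, DF = 0.871442, PV = 3.137192
  t = 5.0000: CF_t = 3.600000, DF = 0.841973, PV = 3.031103
  t = 6.0000: CF_t = 3.600000, DF = 0.813501, PV = 2.928602
  t = 7.0000: CF_t = 103.600000, DF = 0.785991, PV = 81.428664
Price P = sum_t PV_t = 100.611454
Macaulay numerator sum_t t * PV_t:
  t * PV_t at t = 1.0000: 3.478261
  t * PV_t at t = 2.0000: 6.721277
  t * PV_t at t = 3.0000: 9.740981
  t * PV_t at t = 4.0000: 12.548768
  t * PV_t at t = 5.0000: 15.155517
  t * PV_t at t = 6.0000: 17.571614
  t * PV_t at t = 7.0000: 570.000645
Macaulay duration D = (sum_t t * PV_t) / P = 635.217063 / 100.611454 = 6.313566


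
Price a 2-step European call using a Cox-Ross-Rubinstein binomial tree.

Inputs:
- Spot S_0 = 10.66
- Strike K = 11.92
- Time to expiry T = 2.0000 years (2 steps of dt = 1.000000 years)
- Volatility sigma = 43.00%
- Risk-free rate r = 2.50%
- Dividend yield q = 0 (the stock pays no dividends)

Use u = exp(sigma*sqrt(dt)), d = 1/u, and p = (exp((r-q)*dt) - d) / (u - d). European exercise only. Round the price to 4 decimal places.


dt = T/N = 1.000000
u = exp(sigma*sqrt(dt)) = 1.537258; d = 1/u = 0.650509
p = (exp((r-q)*dt) - d) / (u - d) = 0.422675
Discount per step: exp(-r*dt) = 0.975310
Stock lattice S(k, i) with i counting down-moves:
  k=0: S(0,0) = 10.6600
  k=1: S(1,0) = 16.3872; S(1,1) = 6.9344
  k=2: S(2,0) = 25.1913; S(2,1) = 10.6600; S(2,2) = 4.5109
Terminal payoffs V(N, i) = max(S_T - K, 0):
  V(2,0) = 13.271293; V(2,1) = 0.000000; V(2,2) = 0.000000
Backward induction: V(k, i) = exp(-r*dt) * [p * V(k+1, i) + (1-p) * V(k+1, i+1)].
  V(1,0) = exp(-r*dt) * [p*13.271293 + (1-p)*0.000000] = 5.470941
  V(1,1) = exp(-r*dt) * [p*0.000000 + (1-p)*0.000000] = 0.000000
  V(0,0) = exp(-r*dt) * [p*5.470941 + (1-p)*0.000000] = 2.255334

Answer: Price = V(0,0) = 2.2553


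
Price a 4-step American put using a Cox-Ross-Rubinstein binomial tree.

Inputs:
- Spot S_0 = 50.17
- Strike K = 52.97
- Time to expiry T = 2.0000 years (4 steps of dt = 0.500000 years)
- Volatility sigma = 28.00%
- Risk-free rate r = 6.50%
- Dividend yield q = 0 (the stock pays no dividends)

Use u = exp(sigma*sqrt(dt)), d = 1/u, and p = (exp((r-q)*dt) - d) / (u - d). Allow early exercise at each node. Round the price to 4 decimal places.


Answer: Price = V(0,0) = 6.8818

Derivation:
dt = T/N = 0.500000
u = exp(sigma*sqrt(dt)) = 1.218950; d = 1/u = 0.820378
p = (exp((r-q)*dt) - d) / (u - d) = 0.533544
Discount per step: exp(-r*dt) = 0.968022
Stock lattice S(k, i) with i counting down-moves:
  k=0: S(0,0) = 50.1700
  k=1: S(1,0) = 61.1547; S(1,1) = 41.1584
  k=2: S(2,0) = 74.5446; S(2,1) = 50.1700; S(2,2) = 33.7654
  k=3: S(3,0) = 90.8661; S(3,1) = 61.1547; S(3,2) = 41.1584; S(3,3) = 27.7004
  k=4: S(4,0) = 110.7612; S(4,1) = 74.5446; S(4,2) = 50.1700; S(4,3) = 33.7654; S(4,4) = 22.7248
Terminal payoffs V(N, i) = max(K - S_T, 0):
  V(4,0) = 0.000000; V(4,1) = 0.000000; V(4,2) = 2.800000; V(4,3) = 19.204572; V(4,4) = 30.245182
Backward induction: V(k, i) = exp(-r*dt) * [p * V(k+1, i) + (1-p) * V(k+1, i+1)]; then take max(V_cont, immediate exercise) for American.
  V(3,0) = exp(-r*dt) * [p*0.000000 + (1-p)*0.000000] = 0.000000; exercise = 0.000000; V(3,0) = max -> 0.000000
  V(3,1) = exp(-r*dt) * [p*0.000000 + (1-p)*2.800000] = 1.264311; exercise = 0.000000; V(3,1) = max -> 1.264311
  V(3,2) = exp(-r*dt) * [p*2.800000 + (1-p)*19.204572] = 10.117778; exercise = 11.811629; V(3,2) = max -> 11.811629
  V(3,3) = exp(-r*dt) * [p*19.204572 + (1-p)*30.245182] = 23.575730; exercise = 25.269581; V(3,3) = max -> 25.269581
  V(2,0) = exp(-r*dt) * [p*0.000000 + (1-p)*1.264311] = 0.570887; exercise = 0.000000; V(2,0) = max -> 0.570887
  V(2,1) = exp(-r*dt) * [p*1.264311 + (1-p)*11.811629] = 5.986414; exercise = 2.800000; V(2,1) = max -> 5.986414
  V(2,2) = exp(-r*dt) * [p*11.811629 + (1-p)*25.269581] = 17.510721; exercise = 19.204572; V(2,2) = max -> 19.204572
  V(1,0) = exp(-r*dt) * [p*0.570887 + (1-p)*5.986414] = 2.997956; exercise = 0.000000; V(1,0) = max -> 2.997956
  V(1,1) = exp(-r*dt) * [p*5.986414 + (1-p)*19.204572] = 11.763506; exercise = 11.811629; V(1,1) = max -> 11.811629
  V(0,0) = exp(-r*dt) * [p*2.997956 + (1-p)*11.811629] = 6.881812; exercise = 2.800000; V(0,0) = max -> 6.881812


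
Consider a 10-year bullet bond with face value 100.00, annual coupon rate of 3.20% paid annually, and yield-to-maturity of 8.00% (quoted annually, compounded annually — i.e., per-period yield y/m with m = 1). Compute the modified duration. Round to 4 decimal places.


Coupon per period c = face * coupon_rate / m = 3.200000
Periods per year m = 1; per-period yield y/m = 0.080000
Number of cashflows N = 10
Cashflows (t years, CF_t, discount factor 1/(1+y/m)^(m*t), PV):
  t = 1.0000: CF_t = 3.200000, DF = 0.925926, PV = 2.962963
  t = 2.0000: CF_t = 3.200000, DF = 0.857339, PV = 2.743484
  t = 3.0000: CF_t = 3.200000, DF = 0.793832, PV = 2.540263
  t = 4.0000: CF_t = 3.200000, DF = 0.735030, PV = 2.352096
  t = 5.0000: CF_t = 3.200000, DF = 0.680583, PV = 2.177866
  t = 6.0000: CF_t = 3.200000, DF = 0.630170, PV = 2.016543
  t = 7.0000: CF_t = 3.200000, DF = 0.583490, PV = 1.867169
  t = 8.0000: CF_t = 3.200000, DF = 0.540269, PV = 1.728860
  t = 9.0000: CF_t = 3.200000, DF = 0.500249, PV = 1.600797
  t = 10.0000: CF_t = 103.200000, DF = 0.463193, PV = 47.801568
Price P = sum_t PV_t = 67.791609
First compute Macaulay numerator sum_t t * PV_t:
  t * PV_t at t = 1.0000: 2.962963
  t * PV_t at t = 2.0000: 5.486968
  t * PV_t at t = 3.0000: 7.620790
  t * PV_t at t = 4.0000: 9.408382
  t * PV_t at t = 5.0000: 10.889331
  t * PV_t at t = 6.0000: 12.099257
  t * PV_t at t = 7.0000: 13.070185
  t * PV_t at t = 8.0000: 13.830883
  t * PV_t at t = 9.0000: 14.407170
  t * PV_t at t = 10.0000: 478.015680
Macaulay duration D = 567.791609 / 67.791609 = 8.375544
Modified duration = D / (1 + y/m) = 8.375544 / (1 + 0.080000) = 7.755133

Answer: Modified duration = 7.7551


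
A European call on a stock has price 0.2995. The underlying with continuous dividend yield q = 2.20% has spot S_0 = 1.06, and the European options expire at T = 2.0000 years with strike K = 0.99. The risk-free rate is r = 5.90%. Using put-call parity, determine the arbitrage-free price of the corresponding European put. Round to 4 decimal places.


Put-call parity: C - P = S_0 * exp(-qT) - K * exp(-rT).
S_0 * exp(-qT) = 1.0600 * 0.95695396 = 1.01437119
K * exp(-rT) = 0.9900 * 0.88869605 = 0.87980909
P = C - S*exp(-qT) + K*exp(-rT)
P = 0.2995 - 1.01437119 + 0.87980909 = 0.1649

Answer: Put price = 0.1649


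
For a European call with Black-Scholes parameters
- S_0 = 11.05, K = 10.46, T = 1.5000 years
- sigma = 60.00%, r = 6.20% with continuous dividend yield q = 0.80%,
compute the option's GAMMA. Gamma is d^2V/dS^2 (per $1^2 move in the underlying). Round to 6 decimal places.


d1 = 0.5523217921; d2 = -0.1825251308
phi(d1) = 0.3425052770; exp(-qT) = 0.9880717129; exp(-rT) = 0.9111935003
Gamma = exp(-qT) * phi(d1) / (S * sigma * sqrt(T)) = 0.9880717129 * 0.3425052770 / (11.0500 * 0.6000 * 1.2247448714) = 0.041677

Answer: Gamma = 0.041677


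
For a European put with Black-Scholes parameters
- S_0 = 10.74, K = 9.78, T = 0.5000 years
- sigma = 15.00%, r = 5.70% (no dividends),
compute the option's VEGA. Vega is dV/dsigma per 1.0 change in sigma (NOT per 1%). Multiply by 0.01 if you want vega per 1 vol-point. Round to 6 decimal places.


d1 = 1.2045385358; d2 = 1.0984725187
phi(d1) = 0.1931293562; exp(-qT) = 1.0000000000; exp(-rT) = 0.9719022941
Vega = S * exp(-qT) * phi(d1) * sqrt(T) = 10.7400 * 1.0000000000 * 0.1931293562 * 0.7071067812 = 1.466687

Answer: Vega = 1.466687


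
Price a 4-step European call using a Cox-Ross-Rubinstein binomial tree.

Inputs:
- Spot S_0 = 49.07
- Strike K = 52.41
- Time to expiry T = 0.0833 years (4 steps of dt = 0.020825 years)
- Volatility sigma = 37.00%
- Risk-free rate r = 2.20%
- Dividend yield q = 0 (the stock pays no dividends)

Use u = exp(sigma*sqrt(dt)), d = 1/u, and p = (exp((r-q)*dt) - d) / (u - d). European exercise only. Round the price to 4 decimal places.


Answer: Price = V(0,0) = 1.0106

Derivation:
dt = T/N = 0.020825
u = exp(sigma*sqrt(dt)) = 1.054845; d = 1/u = 0.948006
p = (exp((r-q)*dt) - d) / (u - d) = 0.490944
Discount per step: exp(-r*dt) = 0.999542
Stock lattice S(k, i) with i counting down-moves:
  k=0: S(0,0) = 49.0700
  k=1: S(1,0) = 51.7613; S(1,1) = 46.5187
  k=2: S(2,0) = 54.6001; S(2,1) = 49.0700; S(2,2) = 44.1000
  k=3: S(3,0) = 57.5947; S(3,1) = 51.7613; S(3,2) = 46.5187; S(3,3) = 41.8071
  k=4: S(4,0) = 60.7535; S(4,1) = 54.6001; S(4,2) = 49.0700; S(4,3) = 44.1000; S(4,4) = 39.6334
Terminal payoffs V(N, i) = max(S_T - K, 0):
  V(4,0) = 8.343502; V(4,1) = 2.190131; V(4,2) = 0.000000; V(4,3) = 0.000000; V(4,4) = 0.000000
Backward induction: V(k, i) = exp(-r*dt) * [p * V(k+1, i) + (1-p) * V(k+1, i+1)].
  V(3,0) = exp(-r*dt) * [p*8.343502 + (1-p)*2.190131] = 5.208703
  V(3,1) = exp(-r*dt) * [p*2.190131 + (1-p)*0.000000] = 1.074739
  V(3,2) = exp(-r*dt) * [p*0.000000 + (1-p)*0.000000] = 0.000000
  V(3,3) = exp(-r*dt) * [p*0.000000 + (1-p)*0.000000] = 0.000000
  V(2,0) = exp(-r*dt) * [p*5.208703 + (1-p)*1.074739] = 3.102861
  V(2,1) = exp(-r*dt) * [p*1.074739 + (1-p)*0.000000] = 0.527395
  V(2,2) = exp(-r*dt) * [p*0.000000 + (1-p)*0.000000] = 0.000000
  V(1,0) = exp(-r*dt) * [p*3.102861 + (1-p)*0.527395] = 1.790983
  V(1,1) = exp(-r*dt) * [p*0.527395 + (1-p)*0.000000] = 0.258803
  V(0,0) = exp(-r*dt) * [p*1.790983 + (1-p)*0.258803] = 1.010554


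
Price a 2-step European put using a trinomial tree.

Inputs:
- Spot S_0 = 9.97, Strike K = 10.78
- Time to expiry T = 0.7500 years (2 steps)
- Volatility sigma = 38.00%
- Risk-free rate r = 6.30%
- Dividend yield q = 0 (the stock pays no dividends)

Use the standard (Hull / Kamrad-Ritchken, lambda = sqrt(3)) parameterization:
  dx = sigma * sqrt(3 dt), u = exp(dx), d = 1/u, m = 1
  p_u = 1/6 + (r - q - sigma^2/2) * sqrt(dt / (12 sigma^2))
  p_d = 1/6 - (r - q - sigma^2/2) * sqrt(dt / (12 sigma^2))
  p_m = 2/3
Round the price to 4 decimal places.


dt = T/N = 0.375000; dx = sigma*sqrt(3*dt) = 0.403051
u = exp(dx) = 1.496383; d = 1/u = 0.668278
p_u = 0.162387, p_m = 0.666667, p_d = 0.170947
Discount per step: exp(-r*dt) = 0.976652
Stock lattice S(k, j) with j the centered position index:
  k=0: S(0,+0) = 9.9700
  k=1: S(1,-1) = 6.6627; S(1,+0) = 9.9700; S(1,+1) = 14.9189
  k=2: S(2,-2) = 4.4526; S(2,-1) = 6.6627; S(2,+0) = 9.9700; S(2,+1) = 14.9189; S(2,+2) = 22.3244
Terminal payoffs V(N, j) = max(K - S_T, 0):
  V(2,-2) = 6.327442; V(2,-1) = 4.117267; V(2,+0) = 0.810000; V(2,+1) = 0.000000; V(2,+2) = 0.000000
Backward induction: V(k, j) = exp(-r*dt) * [p_u * V(k+1, j+1) + p_m * V(k+1, j) + p_d * V(k+1, j-1)]
  V(1,-1) = exp(-r*dt) * [p_u*0.810000 + p_m*4.117267 + p_d*6.327442] = 3.865620
  V(1,+0) = exp(-r*dt) * [p_u*0.000000 + p_m*0.810000 + p_d*4.117267] = 1.214791
  V(1,+1) = exp(-r*dt) * [p_u*0.000000 + p_m*0.000000 + p_d*0.810000] = 0.135234
  V(0,+0) = exp(-r*dt) * [p_u*0.135234 + p_m*1.214791 + p_d*3.865620] = 1.457785

Answer: Price = V(0,0) = 1.4578


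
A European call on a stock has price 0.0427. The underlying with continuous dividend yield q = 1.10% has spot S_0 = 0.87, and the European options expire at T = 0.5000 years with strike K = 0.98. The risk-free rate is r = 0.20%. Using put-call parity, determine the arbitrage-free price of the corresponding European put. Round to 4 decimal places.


Put-call parity: C - P = S_0 * exp(-qT) - K * exp(-rT).
S_0 * exp(-qT) = 0.8700 * 0.99451510 = 0.86522813
K * exp(-rT) = 0.9800 * 0.99900050 = 0.97902049
P = C - S*exp(-qT) + K*exp(-rT)
P = 0.0427 - 0.86522813 + 0.97902049 = 0.1565

Answer: Put price = 0.1565


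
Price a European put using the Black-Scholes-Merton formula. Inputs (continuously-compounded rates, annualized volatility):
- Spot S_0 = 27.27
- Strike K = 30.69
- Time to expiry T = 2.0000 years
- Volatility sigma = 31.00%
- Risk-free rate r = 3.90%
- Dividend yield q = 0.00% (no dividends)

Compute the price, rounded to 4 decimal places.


Answer: Price = 5.4070

Derivation:
d1 = (ln(S/K) + (r - q + 0.5*sigma^2) * T) / (sigma * sqrt(T)) = 0.12762212
d2 = d1 - sigma * sqrt(T) = -0.31078409
exp(-rT) = 0.92496443; exp(-qT) = 1.00000000
P = K * exp(-rT) * N(-d2) - S_0 * exp(-qT) * N(-d1)
N(-d1) = 0.44922401; N(-d2) = 0.62201762
P = 30.6900 * 0.92496443 * 0.62201762 - 27.2700 * 1.00000000 * 0.44922401 = 5.4070


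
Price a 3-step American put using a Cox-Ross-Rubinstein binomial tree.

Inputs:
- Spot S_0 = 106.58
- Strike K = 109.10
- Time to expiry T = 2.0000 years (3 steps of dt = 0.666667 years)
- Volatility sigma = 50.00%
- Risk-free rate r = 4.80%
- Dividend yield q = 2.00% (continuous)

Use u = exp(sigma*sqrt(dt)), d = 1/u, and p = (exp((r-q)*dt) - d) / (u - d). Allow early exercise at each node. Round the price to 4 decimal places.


Answer: Price = V(0,0) = 29.2409

Derivation:
dt = T/N = 0.666667
u = exp(sigma*sqrt(dt)) = 1.504181; d = 1/u = 0.664814
p = (exp((r-q)*dt) - d) / (u - d) = 0.421780
Discount per step: exp(-r*dt) = 0.968507
Stock lattice S(k, i) with i counting down-moves:
  k=0: S(0,0) = 106.5800
  k=1: S(1,0) = 160.3156; S(1,1) = 70.8559
  k=2: S(2,0) = 241.1436; S(2,1) = 106.5800; S(2,2) = 47.1059
  k=3: S(3,0) = 362.7235; S(3,1) = 160.3156; S(3,2) = 70.8559; S(3,3) = 31.3167
Terminal payoffs V(N, i) = max(K - S_T, 0):
  V(3,0) = 0.000000; V(3,1) = 0.000000; V(3,2) = 38.244146; V(3,3) = 77.783316
Backward induction: V(k, i) = exp(-r*dt) * [p * V(k+1, i) + (1-p) * V(k+1, i+1)]; then take max(V_cont, immediate exercise) for American.
  V(2,0) = exp(-r*dt) * [p*0.000000 + (1-p)*0.000000] = 0.000000; exercise = 0.000000; V(2,0) = max -> 0.000000
  V(2,1) = exp(-r*dt) * [p*0.000000 + (1-p)*38.244146] = 21.417097; exercise = 2.520000; V(2,1) = max -> 21.417097
  V(2,2) = exp(-r*dt) * [p*38.244146 + (1-p)*77.783316] = 59.182030; exercise = 61.994051; V(2,2) = max -> 61.994051
  V(1,0) = exp(-r*dt) * [p*0.000000 + (1-p)*21.417097] = 11.993784; exercise = 0.000000; V(1,0) = max -> 11.993784
  V(1,1) = exp(-r*dt) * [p*21.417097 + (1-p)*61.994051] = 43.466092; exercise = 38.244146; V(1,1) = max -> 43.466092
  V(0,0) = exp(-r*dt) * [p*11.993784 + (1-p)*43.466092] = 29.240860; exercise = 2.520000; V(0,0) = max -> 29.240860


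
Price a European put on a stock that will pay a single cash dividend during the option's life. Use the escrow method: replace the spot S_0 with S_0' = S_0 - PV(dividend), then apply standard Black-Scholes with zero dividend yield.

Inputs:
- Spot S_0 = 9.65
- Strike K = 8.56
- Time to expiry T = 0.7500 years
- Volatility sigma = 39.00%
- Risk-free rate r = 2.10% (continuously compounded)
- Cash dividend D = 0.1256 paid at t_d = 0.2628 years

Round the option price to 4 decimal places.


PV(D) = D * exp(-r * t_d) = 0.1256 * 0.99449640 = 0.12490875
S_0' = S_0 - PV(D) = 9.6500 - 0.12490875 = 9.52509125
d1 = (ln(S_0'/K) + (r + sigma^2/2)*T) / (sigma*sqrt(T)) = 0.53180418
d2 = d1 - sigma*sqrt(T) = 0.19405427
exp(-rT) = 0.98437338
N(-d1) = 0.29743082; N(-d2) = 0.42306669
P = K * exp(-rT) * N(-d2) - S_0' * N(-d1) = 8.5600 * 0.98437338 * 0.42306669 - 9.52509125 * 0.29743082 = 0.7318

Answer: Price = 0.7318


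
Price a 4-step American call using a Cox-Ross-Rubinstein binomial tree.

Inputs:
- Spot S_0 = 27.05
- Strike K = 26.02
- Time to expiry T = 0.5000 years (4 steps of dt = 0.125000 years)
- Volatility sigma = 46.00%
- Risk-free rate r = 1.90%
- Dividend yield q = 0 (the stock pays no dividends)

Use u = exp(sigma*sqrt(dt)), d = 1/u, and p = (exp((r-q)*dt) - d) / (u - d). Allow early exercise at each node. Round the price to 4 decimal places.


Answer: Price = V(0,0) = 4.0476

Derivation:
dt = T/N = 0.125000
u = exp(sigma*sqrt(dt)) = 1.176607; d = 1/u = 0.849902
p = (exp((r-q)*dt) - d) / (u - d) = 0.466709
Discount per step: exp(-r*dt) = 0.997628
Stock lattice S(k, i) with i counting down-moves:
  k=0: S(0,0) = 27.0500
  k=1: S(1,0) = 31.8272; S(1,1) = 22.9898
  k=2: S(2,0) = 37.4481; S(2,1) = 27.0500; S(2,2) = 19.5391
  k=3: S(3,0) = 44.0617; S(3,1) = 31.8272; S(3,2) = 22.9898; S(3,3) = 16.6063
  k=4: S(4,0) = 51.8433; S(4,1) = 37.4481; S(4,2) = 27.0500; S(4,3) = 19.5391; S(4,4) = 14.1137
Terminal payoffs V(N, i) = max(S_T - K, 0):
  V(4,0) = 25.823276; V(4,1) = 11.428106; V(4,2) = 1.030000; V(4,3) = 0.000000; V(4,4) = 0.000000
Backward induction: V(k, i) = exp(-r*dt) * [p * V(k+1, i) + (1-p) * V(k+1, i+1)]; then take max(V_cont, immediate exercise) for American.
  V(3,0) = exp(-r*dt) * [p*25.823276 + (1-p)*11.428106] = 18.103414; exercise = 18.041689; V(3,0) = max -> 18.103414
  V(3,1) = exp(-r*dt) * [p*11.428106 + (1-p)*1.030000] = 5.868934; exercise = 5.807209; V(3,1) = max -> 5.868934
  V(3,2) = exp(-r*dt) * [p*1.030000 + (1-p)*0.000000] = 0.479570; exercise = 0.000000; V(3,2) = max -> 0.479570
  V(3,3) = exp(-r*dt) * [p*0.000000 + (1-p)*0.000000] = 0.000000; exercise = 0.000000; V(3,3) = max -> 0.000000
  V(2,0) = exp(-r*dt) * [p*18.103414 + (1-p)*5.868934] = 11.551408; exercise = 11.428106; V(2,0) = max -> 11.551408
  V(2,1) = exp(-r*dt) * [p*5.868934 + (1-p)*0.479570] = 2.987730; exercise = 1.030000; V(2,1) = max -> 2.987730
  V(2,2) = exp(-r*dt) * [p*0.479570 + (1-p)*0.000000] = 0.223289; exercise = 0.000000; V(2,2) = max -> 0.223289
  V(1,0) = exp(-r*dt) * [p*11.551408 + (1-p)*2.987730] = 6.967906; exercise = 5.807209; V(1,0) = max -> 6.967906
  V(1,1) = exp(-r*dt) * [p*2.987730 + (1-p)*0.223289] = 1.509888; exercise = 0.000000; V(1,1) = max -> 1.509888
  V(0,0) = exp(-r*dt) * [p*6.967906 + (1-p)*1.509888] = 4.047569; exercise = 1.030000; V(0,0) = max -> 4.047569


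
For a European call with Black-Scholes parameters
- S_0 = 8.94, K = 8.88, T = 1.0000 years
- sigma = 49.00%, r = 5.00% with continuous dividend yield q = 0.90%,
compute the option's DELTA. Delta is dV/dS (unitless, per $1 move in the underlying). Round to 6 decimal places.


d1 = 0.3424163922; d2 = -0.1475836078
phi(d1) = 0.3762268376; exp(-qT) = 0.9910403788; exp(-rT) = 0.9512294245
N(d1) = 0.6339812230
Delta = exp(-qT) * N(d1) = 0.9910403788 * 0.6339812230 = 0.628301

Answer: Delta = 0.628301


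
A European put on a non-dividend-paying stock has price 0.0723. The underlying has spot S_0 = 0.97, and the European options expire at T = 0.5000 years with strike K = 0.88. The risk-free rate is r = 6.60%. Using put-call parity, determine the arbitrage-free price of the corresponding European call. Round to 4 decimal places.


Answer: Call price = 0.1909

Derivation:
Put-call parity: C - P = S_0 * exp(-qT) - K * exp(-rT).
S_0 * exp(-qT) = 0.9700 * 1.00000000 = 0.97000000
K * exp(-rT) = 0.8800 * 0.96753856 = 0.85143393
C = P + S*exp(-qT) - K*exp(-rT)
C = 0.0723 + 0.97000000 - 0.85143393 = 0.1909


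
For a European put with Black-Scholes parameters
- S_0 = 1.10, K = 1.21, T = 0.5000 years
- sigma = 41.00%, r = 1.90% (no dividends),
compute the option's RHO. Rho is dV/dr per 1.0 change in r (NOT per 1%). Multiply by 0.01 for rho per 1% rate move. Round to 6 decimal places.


Answer: Rho = -0.401741

Derivation:
d1 = -0.1510282808; d2 = -0.4409420610
phi(d1) = 0.3944182818; exp(-qT) = 1.0000000000; exp(-rT) = 0.9905449824
N(-d2) = 0.6703725288
Rho = -K*T*exp(-rT)*N(-d2) = -1.2100 * 0.5000 * 0.9905449824 * 0.6703725288 = -0.401741


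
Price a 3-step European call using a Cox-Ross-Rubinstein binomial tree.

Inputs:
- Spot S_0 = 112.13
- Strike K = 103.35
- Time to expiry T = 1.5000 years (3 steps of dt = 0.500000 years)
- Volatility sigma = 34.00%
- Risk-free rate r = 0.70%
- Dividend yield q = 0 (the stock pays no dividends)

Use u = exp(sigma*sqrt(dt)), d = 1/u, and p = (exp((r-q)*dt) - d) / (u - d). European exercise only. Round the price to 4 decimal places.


dt = T/N = 0.500000
u = exp(sigma*sqrt(dt)) = 1.271778; d = 1/u = 0.786300
p = (exp((r-q)*dt) - d) / (u - d) = 0.447406
Discount per step: exp(-r*dt) = 0.996506
Stock lattice S(k, i) with i counting down-moves:
  k=0: S(0,0) = 112.1300
  k=1: S(1,0) = 142.6045; S(1,1) = 88.1679
  k=2: S(2,0) = 181.3614; S(2,1) = 112.1300; S(2,2) = 69.3264
  k=3: S(3,0) = 230.6515; S(3,1) = 142.6045; S(3,2) = 88.1679; S(3,3) = 54.5114
Terminal payoffs V(N, i) = max(S_T - K, 0):
  V(3,0) = 127.301481; V(3,1) = 39.254522; V(3,2) = 0.000000; V(3,3) = 0.000000
Backward induction: V(k, i) = exp(-r*dt) * [p * V(k+1, i) + (1-p) * V(k+1, i+1)].
  V(2,0) = exp(-r*dt) * [p*127.301481 + (1-p)*39.254522] = 78.372456
  V(2,1) = exp(-r*dt) * [p*39.254522 + (1-p)*0.000000] = 17.501338
  V(2,2) = exp(-r*dt) * [p*0.000000 + (1-p)*0.000000] = 0.000000
  V(1,0) = exp(-r*dt) * [p*78.372456 + (1-p)*17.501338] = 44.579128
  V(1,1) = exp(-r*dt) * [p*17.501338 + (1-p)*0.000000] = 7.802842
  V(0,0) = exp(-r*dt) * [p*44.579128 + (1-p)*7.802842] = 24.172015

Answer: Price = V(0,0) = 24.1720


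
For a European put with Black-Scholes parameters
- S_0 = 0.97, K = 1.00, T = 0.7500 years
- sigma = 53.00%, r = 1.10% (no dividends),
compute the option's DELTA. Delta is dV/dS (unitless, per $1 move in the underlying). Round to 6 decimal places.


Answer: Delta = -0.428141

Derivation:
d1 = 0.1811099700; d2 = -0.2778834940
phi(d1) = 0.3924528235; exp(-qT) = 1.0000000000; exp(-rT) = 0.9917839379
N(-d1) = 0.4281406295
Delta = -exp(-qT) * N(-d1) = -1.0000000000 * 0.4281406295 = -0.428141


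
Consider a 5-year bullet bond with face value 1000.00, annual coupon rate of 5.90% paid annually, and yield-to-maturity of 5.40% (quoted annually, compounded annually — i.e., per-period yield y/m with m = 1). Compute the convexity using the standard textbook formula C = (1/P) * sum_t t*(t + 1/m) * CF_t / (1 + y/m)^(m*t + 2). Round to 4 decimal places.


Answer: Convexity = 23.2795

Derivation:
Coupon per period c = face * coupon_rate / m = 59.000000
Periods per year m = 1; per-period yield y/m = 0.054000
Number of cashflows N = 5
Cashflows (t years, CF_t, discount factor 1/(1+y/m)^(m*t), PV):
  t = 1.0000: CF_t = 59.000000, DF = 0.948767, PV = 55.977230
  t = 2.0000: CF_t = 59.000000, DF = 0.900158, PV = 53.109326
  t = 3.0000: CF_t = 59.000000, DF = 0.854040, PV = 50.388355
  t = 4.0000: CF_t = 59.000000, DF = 0.810285, PV = 47.806788
  t = 5.0000: CF_t = 1059.000000, DF = 0.768771, PV = 814.128402
Price P = sum_t PV_t = 1021.410100
Convexity numerator sum_t t*(t + 1/m) * CF_t / (1+y/m)^(m*t + 2):
  t = 1.0000: term = 100.776710
  t = 2.0000: term = 286.840730
  t = 3.0000: term = 544.289810
  t = 4.0000: term = 860.673323
  t = 5.0000: term = 21985.327465
Convexity = (1/P) * sum = 23777.908037 / 1021.410100 = 23.279492


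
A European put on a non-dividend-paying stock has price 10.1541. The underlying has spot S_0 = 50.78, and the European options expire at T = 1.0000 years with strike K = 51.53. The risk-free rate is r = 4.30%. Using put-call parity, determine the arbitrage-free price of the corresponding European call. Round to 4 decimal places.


Put-call parity: C - P = S_0 * exp(-qT) - K * exp(-rT).
S_0 * exp(-qT) = 50.7800 * 1.00000000 = 50.78000000
K * exp(-rT) = 51.5300 * 0.95791139 = 49.36117393
C = P + S*exp(-qT) - K*exp(-rT)
C = 10.1541 + 50.78000000 - 49.36117393 = 11.5729

Answer: Call price = 11.5729


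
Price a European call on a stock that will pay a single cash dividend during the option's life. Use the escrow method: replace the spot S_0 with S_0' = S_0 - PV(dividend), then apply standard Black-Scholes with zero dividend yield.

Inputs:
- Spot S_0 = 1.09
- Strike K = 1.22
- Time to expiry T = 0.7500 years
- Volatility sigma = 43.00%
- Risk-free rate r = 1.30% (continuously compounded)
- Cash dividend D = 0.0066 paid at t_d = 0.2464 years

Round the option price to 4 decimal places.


Answer: Price = 0.1140

Derivation:
PV(D) = D * exp(-r * t_d) = 0.0066 * 0.99680192 = 0.00657889
S_0' = S_0 - PV(D) = 1.0900 - 0.00657889 = 1.08342111
d1 = (ln(S_0'/K) + (r + sigma^2/2)*T) / (sigma*sqrt(T)) = -0.10644629
d2 = d1 - sigma*sqrt(T) = -0.47883721
exp(-rT) = 0.99029738
N(d1) = 0.45761413; N(d2) = 0.31602722
C = S_0' * N(d1) - K * exp(-rT) * N(d2) = 1.08342111 * 0.45761413 - 1.2200 * 0.99029738 * 0.31602722 = 0.1140


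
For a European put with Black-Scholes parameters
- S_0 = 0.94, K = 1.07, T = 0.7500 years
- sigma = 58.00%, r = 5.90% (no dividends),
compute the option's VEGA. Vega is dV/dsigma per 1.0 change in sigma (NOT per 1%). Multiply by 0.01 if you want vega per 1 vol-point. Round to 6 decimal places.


d1 = 0.0813585033; d2 = -0.4209362309
phi(d1) = 0.3976241223; exp(-qT) = 1.0000000000; exp(-rT) = 0.9567147489
Vega = S * exp(-qT) * phi(d1) * sqrt(T) = 0.9400 * 1.0000000000 * 0.3976241223 * 0.8660254038 = 0.323691

Answer: Vega = 0.323691


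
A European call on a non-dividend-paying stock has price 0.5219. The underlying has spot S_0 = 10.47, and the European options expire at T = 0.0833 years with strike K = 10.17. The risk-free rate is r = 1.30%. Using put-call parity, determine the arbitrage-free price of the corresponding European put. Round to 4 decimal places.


Put-call parity: C - P = S_0 * exp(-qT) - K * exp(-rT).
S_0 * exp(-qT) = 10.4700 * 1.00000000 = 10.47000000
K * exp(-rT) = 10.1700 * 0.99891769 = 10.15899287
P = C - S*exp(-qT) + K*exp(-rT)
P = 0.5219 - 10.47000000 + 10.15899287 = 0.2109

Answer: Put price = 0.2109


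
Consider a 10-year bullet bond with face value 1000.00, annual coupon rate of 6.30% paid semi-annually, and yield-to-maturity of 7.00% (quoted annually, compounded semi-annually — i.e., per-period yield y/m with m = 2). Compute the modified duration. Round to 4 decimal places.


Answer: Modified duration = 7.2414

Derivation:
Coupon per period c = face * coupon_rate / m = 31.500000
Periods per year m = 2; per-period yield y/m = 0.035000
Number of cashflows N = 20
Cashflows (t years, CF_t, discount factor 1/(1+y/m)^(m*t), PV):
  t = 0.5000: CF_t = 31.500000, DF = 0.966184, PV = 30.434783
  t = 1.0000: CF_t = 31.500000, DF = 0.933511, PV = 29.405587
  t = 1.5000: CF_t = 31.500000, DF = 0.901943, PV = 28.411195
  t = 2.0000: CF_t = 31.500000, DF = 0.871442, PV = 27.450430
  t = 2.5000: CF_t = 31.500000, DF = 0.841973, PV = 26.522155
  t = 3.0000: CF_t = 31.500000, DF = 0.813501, PV = 25.625270
  t = 3.5000: CF_t = 31.500000, DF = 0.785991, PV = 24.758715
  t = 4.0000: CF_t = 31.500000, DF = 0.759412, PV = 23.921464
  t = 4.5000: CF_t = 31.500000, DF = 0.733731, PV = 23.112526
  t = 5.0000: CF_t = 31.500000, DF = 0.708919, PV = 22.330943
  t = 5.5000: CF_t = 31.500000, DF = 0.684946, PV = 21.575790
  t = 6.0000: CF_t = 31.500000, DF = 0.661783, PV = 20.846174
  t = 6.5000: CF_t = 31.500000, DF = 0.639404, PV = 20.141231
  t = 7.0000: CF_t = 31.500000, DF = 0.617782, PV = 19.460126
  t = 7.5000: CF_t = 31.500000, DF = 0.596891, PV = 18.802054
  t = 8.0000: CF_t = 31.500000, DF = 0.576706, PV = 18.166236
  t = 8.5000: CF_t = 31.500000, DF = 0.557204, PV = 17.551919
  t = 9.0000: CF_t = 31.500000, DF = 0.538361, PV = 16.958376
  t = 9.5000: CF_t = 31.500000, DF = 0.520156, PV = 16.384904
  t = 10.0000: CF_t = 1031.500000, DF = 0.502566, PV = 518.396710
Price P = sum_t PV_t = 950.256588
First compute Macaulay numerator sum_t t * PV_t:
  t * PV_t at t = 0.5000: 15.217391
  t * PV_t at t = 1.0000: 29.405587
  t * PV_t at t = 1.5000: 42.616793
  t * PV_t at t = 2.0000: 54.900860
  t * PV_t at t = 2.5000: 66.305387
  t * PV_t at t = 3.0000: 76.875811
  t * PV_t at t = 3.5000: 86.655503
  t * PV_t at t = 4.0000: 95.685856
  t * PV_t at t = 4.5000: 104.006365
  t * PV_t at t = 5.0000: 111.654713
  t * PV_t at t = 5.5000: 118.666845
  t * PV_t at t = 6.0000: 125.077043
  t * PV_t at t = 6.5000: 130.918000
  t * PV_t at t = 7.0000: 136.220885
  t * PV_t at t = 7.5000: 141.015409
  t * PV_t at t = 8.0000: 145.329890
  t * PV_t at t = 8.5000: 149.191312
  t * PV_t at t = 9.0000: 152.625383
  t * PV_t at t = 9.5000: 155.656590
  t * PV_t at t = 10.0000: 5183.967098
Macaulay duration D = 7121.992722 / 950.256588 = 7.494810
Modified duration = D / (1 + y/m) = 7.494810 / (1 + 0.035000) = 7.241362
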